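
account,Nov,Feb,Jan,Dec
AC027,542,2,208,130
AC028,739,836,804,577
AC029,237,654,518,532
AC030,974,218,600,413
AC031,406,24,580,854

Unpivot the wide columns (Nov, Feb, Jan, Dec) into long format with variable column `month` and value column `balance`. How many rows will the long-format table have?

20

5 account values × 4 melted columns = 20 rows.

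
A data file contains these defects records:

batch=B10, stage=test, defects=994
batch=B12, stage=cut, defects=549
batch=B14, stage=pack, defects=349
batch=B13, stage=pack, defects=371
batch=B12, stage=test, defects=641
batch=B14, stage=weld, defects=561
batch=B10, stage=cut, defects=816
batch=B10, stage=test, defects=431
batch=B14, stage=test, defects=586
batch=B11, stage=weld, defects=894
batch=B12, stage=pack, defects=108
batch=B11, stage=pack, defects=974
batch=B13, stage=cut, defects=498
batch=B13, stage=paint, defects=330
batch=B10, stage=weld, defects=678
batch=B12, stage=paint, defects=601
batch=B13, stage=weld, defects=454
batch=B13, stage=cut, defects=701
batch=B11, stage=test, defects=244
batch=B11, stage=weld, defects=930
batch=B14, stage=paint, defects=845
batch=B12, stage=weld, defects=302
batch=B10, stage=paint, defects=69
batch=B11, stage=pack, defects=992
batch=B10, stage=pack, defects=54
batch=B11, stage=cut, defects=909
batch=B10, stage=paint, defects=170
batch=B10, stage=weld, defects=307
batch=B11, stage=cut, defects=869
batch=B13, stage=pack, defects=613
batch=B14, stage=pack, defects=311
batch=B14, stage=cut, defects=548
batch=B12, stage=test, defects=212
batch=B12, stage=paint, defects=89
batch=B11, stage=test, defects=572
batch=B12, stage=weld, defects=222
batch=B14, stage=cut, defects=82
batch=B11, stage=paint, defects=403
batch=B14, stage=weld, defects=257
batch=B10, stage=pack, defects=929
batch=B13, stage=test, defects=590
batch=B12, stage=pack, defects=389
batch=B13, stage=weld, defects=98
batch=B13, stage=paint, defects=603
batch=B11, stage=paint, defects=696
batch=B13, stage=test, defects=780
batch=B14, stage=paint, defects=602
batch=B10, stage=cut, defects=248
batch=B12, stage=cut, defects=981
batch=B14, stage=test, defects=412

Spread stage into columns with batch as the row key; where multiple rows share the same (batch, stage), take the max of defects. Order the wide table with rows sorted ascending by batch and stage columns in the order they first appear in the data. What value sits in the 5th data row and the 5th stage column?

With rows sorted ascending by batch, row 5 is batch=B14. stage columns in first-appearance order: test, cut, pack, weld, paint; column 5 is paint.
Long rows with batch=B14, stage=paint: max(845, 602) = 845.

845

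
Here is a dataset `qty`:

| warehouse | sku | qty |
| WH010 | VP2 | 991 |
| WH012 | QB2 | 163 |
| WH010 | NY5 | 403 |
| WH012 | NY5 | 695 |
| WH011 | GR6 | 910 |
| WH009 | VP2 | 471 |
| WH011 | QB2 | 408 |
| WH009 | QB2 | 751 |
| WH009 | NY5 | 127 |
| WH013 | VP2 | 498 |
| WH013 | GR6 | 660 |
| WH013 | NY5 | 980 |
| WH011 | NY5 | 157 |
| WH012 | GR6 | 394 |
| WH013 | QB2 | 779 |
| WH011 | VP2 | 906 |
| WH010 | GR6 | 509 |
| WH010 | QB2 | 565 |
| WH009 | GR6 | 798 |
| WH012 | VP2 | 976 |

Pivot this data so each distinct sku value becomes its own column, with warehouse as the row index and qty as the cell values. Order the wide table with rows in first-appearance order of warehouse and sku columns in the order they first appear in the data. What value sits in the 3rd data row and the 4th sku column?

With rows in first-appearance order of warehouse, row 3 is warehouse=WH011. sku columns in first-appearance order: VP2, QB2, NY5, GR6; column 4 is GR6.
Long rows with warehouse=WH011, sku=GR6: qty = 910.

910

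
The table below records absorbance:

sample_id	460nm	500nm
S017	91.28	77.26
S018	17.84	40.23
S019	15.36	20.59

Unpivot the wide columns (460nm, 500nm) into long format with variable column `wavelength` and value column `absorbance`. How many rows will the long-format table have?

6

3 sample_id values × 2 melted columns = 6 rows.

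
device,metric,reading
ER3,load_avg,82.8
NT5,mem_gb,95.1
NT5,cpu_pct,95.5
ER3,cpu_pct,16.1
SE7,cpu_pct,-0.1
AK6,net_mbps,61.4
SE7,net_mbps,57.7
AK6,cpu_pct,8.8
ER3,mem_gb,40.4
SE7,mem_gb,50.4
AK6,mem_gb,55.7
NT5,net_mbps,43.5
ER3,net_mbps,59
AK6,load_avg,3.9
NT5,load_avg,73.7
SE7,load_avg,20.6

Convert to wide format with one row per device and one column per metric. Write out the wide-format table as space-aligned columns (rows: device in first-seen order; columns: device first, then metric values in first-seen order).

device  load_avg  mem_gb  cpu_pct  net_mbps
ER3     82.8      40.4    16.1     59      
NT5     73.7      95.1    95.5     43.5    
SE7     20.6      50.4    -0.1     57.7    
AK6     3.9       55.7    8.8      61.4    

Columns: device plus the 4 distinct metric values (load_avg, mem_gb, cpu_pct, net_mbps).
For example, row ER3 column load_avg takes reading=82.8 from the long row (ER3, load_avg).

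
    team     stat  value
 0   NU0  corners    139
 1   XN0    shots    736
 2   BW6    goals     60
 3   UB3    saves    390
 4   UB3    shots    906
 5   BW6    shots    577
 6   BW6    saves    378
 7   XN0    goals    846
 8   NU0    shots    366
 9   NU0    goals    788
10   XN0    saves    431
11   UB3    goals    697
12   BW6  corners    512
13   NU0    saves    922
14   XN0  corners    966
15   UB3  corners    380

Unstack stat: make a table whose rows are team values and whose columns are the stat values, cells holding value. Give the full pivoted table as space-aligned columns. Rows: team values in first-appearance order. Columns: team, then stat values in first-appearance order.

Columns: team plus the 4 distinct stat values (corners, shots, goals, saves).
For example, row NU0 column corners takes value=139 from the long row (NU0, corners).

team  corners  shots  goals  saves
NU0   139      366    788    922  
XN0   966      736    846    431  
BW6   512      577    60     378  
UB3   380      906    697    390  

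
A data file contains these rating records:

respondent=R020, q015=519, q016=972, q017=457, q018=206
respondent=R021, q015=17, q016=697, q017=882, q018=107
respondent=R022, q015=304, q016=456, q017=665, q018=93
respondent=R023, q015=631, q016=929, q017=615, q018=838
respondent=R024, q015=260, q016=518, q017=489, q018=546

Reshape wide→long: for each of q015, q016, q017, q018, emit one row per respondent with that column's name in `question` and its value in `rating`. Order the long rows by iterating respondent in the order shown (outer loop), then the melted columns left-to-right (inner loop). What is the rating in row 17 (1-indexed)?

20 rows total (5 × 4). Row 17: index ⌊(17-1)/4⌋ = 4 into respondent → R024; (17-1) mod 4 = 0 into the melted columns → q015.
So row 17 is (R024, q015, 260); rating = 260.

260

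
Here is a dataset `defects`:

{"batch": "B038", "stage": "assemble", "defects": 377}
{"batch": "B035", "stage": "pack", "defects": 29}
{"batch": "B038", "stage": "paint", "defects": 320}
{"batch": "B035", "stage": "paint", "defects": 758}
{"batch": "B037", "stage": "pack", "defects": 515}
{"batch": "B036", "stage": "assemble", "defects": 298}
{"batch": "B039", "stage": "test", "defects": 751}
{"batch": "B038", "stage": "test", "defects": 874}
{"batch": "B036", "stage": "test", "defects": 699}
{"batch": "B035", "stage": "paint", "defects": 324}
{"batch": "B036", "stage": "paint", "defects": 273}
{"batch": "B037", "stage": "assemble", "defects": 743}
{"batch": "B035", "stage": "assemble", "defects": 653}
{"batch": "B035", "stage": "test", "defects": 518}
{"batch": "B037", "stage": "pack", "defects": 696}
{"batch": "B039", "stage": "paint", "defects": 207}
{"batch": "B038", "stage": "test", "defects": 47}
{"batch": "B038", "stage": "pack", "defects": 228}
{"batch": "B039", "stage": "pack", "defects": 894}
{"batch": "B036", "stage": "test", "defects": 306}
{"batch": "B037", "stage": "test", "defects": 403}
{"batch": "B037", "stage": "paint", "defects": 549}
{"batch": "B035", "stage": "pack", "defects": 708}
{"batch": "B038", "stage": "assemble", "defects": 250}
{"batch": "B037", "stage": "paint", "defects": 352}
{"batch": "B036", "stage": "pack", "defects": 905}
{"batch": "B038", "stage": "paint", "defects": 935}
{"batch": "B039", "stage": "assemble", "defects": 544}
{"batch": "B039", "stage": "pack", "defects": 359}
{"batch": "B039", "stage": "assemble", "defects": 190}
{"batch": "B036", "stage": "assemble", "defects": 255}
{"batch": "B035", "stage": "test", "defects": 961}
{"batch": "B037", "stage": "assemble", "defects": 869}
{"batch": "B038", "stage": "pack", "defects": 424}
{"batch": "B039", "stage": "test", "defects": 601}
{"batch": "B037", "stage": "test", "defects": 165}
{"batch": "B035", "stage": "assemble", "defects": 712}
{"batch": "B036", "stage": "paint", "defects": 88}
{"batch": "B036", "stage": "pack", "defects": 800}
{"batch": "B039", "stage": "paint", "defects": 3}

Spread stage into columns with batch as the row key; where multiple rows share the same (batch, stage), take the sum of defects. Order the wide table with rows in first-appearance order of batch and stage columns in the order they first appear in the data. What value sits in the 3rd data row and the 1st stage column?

With rows in first-appearance order of batch, row 3 is batch=B037. stage columns in first-appearance order: assemble, pack, paint, test; column 1 is assemble.
Long rows with batch=B037, stage=assemble: 743 + 869 = 1612.

1612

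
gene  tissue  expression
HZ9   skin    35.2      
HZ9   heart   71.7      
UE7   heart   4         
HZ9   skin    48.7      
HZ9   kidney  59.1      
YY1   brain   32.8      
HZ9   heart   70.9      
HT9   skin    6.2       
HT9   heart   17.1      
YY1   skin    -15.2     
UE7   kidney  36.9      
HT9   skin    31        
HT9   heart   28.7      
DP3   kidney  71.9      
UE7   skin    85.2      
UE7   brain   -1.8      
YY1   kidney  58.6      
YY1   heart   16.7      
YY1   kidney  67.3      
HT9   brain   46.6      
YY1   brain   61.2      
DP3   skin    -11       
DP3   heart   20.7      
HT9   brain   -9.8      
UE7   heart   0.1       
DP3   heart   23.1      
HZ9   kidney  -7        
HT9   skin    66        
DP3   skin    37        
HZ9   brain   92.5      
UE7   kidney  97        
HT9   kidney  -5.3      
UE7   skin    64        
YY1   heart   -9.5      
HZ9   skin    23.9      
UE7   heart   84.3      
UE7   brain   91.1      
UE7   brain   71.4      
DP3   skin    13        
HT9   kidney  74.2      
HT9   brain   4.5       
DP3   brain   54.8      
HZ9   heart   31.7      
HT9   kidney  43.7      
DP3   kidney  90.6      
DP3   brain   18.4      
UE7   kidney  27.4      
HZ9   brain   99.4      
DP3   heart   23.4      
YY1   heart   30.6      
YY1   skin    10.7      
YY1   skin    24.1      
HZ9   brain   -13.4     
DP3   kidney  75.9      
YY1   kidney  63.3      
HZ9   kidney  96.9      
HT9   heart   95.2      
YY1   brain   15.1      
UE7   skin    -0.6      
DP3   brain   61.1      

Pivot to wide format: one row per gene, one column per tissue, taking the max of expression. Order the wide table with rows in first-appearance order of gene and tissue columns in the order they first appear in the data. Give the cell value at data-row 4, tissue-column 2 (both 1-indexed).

With rows in first-appearance order of gene, row 4 is gene=HT9. tissue columns in first-appearance order: skin, heart, kidney, brain; column 2 is heart.
Long rows with gene=HT9, tissue=heart: max(17.1, 28.7, 95.2) = 95.2.

95.2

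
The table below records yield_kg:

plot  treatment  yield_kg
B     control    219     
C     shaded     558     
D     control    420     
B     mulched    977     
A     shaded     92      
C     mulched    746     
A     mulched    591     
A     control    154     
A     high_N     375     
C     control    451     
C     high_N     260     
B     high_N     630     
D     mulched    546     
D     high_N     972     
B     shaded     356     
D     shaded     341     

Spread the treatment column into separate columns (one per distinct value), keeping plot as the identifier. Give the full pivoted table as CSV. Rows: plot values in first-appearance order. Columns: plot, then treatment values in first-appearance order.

Columns: plot plus the 4 distinct treatment values (control, shaded, mulched, high_N).
For example, row B column control takes yield_kg=219 from the long row (B, control).

plot,control,shaded,mulched,high_N
B,219,356,977,630
C,451,558,746,260
D,420,341,546,972
A,154,92,591,375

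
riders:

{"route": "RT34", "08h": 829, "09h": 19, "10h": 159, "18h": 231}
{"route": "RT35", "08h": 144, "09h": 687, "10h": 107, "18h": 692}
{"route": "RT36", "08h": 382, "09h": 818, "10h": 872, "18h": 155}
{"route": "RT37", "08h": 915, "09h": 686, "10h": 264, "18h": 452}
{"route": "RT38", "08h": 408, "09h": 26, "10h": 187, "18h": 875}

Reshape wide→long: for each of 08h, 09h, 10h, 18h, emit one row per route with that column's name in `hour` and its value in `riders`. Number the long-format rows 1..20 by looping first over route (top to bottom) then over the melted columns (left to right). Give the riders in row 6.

20 rows total (5 × 4). Row 6: index ⌊(6-1)/4⌋ = 1 into route → RT35; (6-1) mod 4 = 1 into the melted columns → 09h.
So row 6 is (RT35, 09h, 687); riders = 687.

687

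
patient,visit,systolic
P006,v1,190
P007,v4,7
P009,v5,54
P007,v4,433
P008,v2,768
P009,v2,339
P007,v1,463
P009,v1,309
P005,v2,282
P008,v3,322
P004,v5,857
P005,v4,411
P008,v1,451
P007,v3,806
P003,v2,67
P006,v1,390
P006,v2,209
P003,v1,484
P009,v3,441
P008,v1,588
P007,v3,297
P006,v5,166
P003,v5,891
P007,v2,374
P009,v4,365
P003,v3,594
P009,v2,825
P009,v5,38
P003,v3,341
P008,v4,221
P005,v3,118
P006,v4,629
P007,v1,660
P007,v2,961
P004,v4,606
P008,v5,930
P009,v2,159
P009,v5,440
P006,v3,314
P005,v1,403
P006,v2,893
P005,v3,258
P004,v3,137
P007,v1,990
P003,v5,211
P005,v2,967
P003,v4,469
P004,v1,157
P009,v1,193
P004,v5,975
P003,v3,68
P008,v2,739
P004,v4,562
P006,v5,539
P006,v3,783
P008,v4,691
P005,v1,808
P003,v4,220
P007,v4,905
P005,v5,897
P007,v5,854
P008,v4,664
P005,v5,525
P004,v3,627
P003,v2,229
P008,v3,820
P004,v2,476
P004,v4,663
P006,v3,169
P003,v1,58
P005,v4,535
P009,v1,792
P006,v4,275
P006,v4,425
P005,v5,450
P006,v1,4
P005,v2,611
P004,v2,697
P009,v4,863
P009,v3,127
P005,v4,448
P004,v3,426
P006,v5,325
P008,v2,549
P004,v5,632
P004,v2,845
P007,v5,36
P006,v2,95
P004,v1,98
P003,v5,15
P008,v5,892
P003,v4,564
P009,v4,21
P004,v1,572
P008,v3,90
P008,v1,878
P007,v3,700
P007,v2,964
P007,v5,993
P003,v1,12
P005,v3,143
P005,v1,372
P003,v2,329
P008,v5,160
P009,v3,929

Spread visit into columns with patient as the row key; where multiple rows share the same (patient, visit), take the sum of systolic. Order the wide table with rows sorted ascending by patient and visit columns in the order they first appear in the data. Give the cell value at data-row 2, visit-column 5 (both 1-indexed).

With rows sorted ascending by patient, row 2 is patient=P004. visit columns in first-appearance order: v1, v4, v5, v2, v3; column 5 is v3.
Long rows with patient=P004, visit=v3: 137 + 627 + 426 = 1190.

1190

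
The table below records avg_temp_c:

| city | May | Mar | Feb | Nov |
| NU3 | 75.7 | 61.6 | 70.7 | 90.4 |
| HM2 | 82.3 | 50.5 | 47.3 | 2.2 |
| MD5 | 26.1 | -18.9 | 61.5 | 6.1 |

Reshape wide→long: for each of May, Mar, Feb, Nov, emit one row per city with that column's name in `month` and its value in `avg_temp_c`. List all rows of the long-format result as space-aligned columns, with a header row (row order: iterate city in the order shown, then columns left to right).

city  month  avg_temp_c
NU3   May    75.7      
NU3   Mar    61.6      
NU3   Feb    70.7      
NU3   Nov    90.4      
HM2   May    82.3      
HM2   Mar    50.5      
HM2   Feb    47.3      
HM2   Nov    2.2       
MD5   May    26.1      
MD5   Mar    -18.9     
MD5   Feb    61.5      
MD5   Nov    6.1       

Each (city, column) pair becomes one row: 3 × 4 = 12 rows.
For example, (NU3, May) → avg_temp_c=75.7.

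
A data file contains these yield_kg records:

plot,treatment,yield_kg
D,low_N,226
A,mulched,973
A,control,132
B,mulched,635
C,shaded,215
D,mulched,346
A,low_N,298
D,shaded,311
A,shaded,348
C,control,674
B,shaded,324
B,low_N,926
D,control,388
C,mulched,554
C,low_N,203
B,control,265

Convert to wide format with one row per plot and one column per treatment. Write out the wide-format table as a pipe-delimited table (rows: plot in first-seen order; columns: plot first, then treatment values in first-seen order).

Columns: plot plus the 4 distinct treatment values (low_N, mulched, control, shaded).
For example, row D column low_N takes yield_kg=226 from the long row (D, low_N).

| plot | low_N | mulched | control | shaded |
| D | 226 | 346 | 388 | 311 |
| A | 298 | 973 | 132 | 348 |
| B | 926 | 635 | 265 | 324 |
| C | 203 | 554 | 674 | 215 |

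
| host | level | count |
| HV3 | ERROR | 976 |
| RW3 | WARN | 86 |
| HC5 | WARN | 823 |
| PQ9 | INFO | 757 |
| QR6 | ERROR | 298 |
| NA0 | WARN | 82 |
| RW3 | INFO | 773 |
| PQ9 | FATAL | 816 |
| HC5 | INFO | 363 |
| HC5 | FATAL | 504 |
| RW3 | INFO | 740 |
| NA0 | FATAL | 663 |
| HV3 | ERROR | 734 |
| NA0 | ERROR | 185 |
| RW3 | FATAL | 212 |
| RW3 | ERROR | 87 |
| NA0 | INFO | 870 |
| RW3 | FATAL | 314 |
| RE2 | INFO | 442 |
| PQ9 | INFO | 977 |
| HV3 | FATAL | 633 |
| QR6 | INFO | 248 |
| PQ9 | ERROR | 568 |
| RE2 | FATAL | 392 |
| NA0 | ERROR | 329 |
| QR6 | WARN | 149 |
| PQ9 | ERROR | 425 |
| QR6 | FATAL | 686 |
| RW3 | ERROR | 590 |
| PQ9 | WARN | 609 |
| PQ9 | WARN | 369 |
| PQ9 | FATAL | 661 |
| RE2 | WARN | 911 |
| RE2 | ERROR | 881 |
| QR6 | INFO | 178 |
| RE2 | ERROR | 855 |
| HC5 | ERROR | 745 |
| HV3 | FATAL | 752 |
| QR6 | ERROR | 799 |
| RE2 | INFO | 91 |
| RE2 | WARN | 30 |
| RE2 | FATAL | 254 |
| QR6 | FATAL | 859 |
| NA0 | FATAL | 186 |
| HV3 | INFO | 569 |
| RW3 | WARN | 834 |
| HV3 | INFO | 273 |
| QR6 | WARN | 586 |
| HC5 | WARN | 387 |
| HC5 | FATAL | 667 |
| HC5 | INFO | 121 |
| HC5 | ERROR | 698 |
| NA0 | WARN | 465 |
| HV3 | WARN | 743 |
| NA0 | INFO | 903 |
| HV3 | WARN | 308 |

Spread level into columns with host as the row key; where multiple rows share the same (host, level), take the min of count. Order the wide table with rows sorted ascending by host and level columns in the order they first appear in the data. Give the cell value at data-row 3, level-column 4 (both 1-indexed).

With rows sorted ascending by host, row 3 is host=NA0. level columns in first-appearance order: ERROR, WARN, INFO, FATAL; column 4 is FATAL.
Long rows with host=NA0, level=FATAL: min(663, 186) = 186.

186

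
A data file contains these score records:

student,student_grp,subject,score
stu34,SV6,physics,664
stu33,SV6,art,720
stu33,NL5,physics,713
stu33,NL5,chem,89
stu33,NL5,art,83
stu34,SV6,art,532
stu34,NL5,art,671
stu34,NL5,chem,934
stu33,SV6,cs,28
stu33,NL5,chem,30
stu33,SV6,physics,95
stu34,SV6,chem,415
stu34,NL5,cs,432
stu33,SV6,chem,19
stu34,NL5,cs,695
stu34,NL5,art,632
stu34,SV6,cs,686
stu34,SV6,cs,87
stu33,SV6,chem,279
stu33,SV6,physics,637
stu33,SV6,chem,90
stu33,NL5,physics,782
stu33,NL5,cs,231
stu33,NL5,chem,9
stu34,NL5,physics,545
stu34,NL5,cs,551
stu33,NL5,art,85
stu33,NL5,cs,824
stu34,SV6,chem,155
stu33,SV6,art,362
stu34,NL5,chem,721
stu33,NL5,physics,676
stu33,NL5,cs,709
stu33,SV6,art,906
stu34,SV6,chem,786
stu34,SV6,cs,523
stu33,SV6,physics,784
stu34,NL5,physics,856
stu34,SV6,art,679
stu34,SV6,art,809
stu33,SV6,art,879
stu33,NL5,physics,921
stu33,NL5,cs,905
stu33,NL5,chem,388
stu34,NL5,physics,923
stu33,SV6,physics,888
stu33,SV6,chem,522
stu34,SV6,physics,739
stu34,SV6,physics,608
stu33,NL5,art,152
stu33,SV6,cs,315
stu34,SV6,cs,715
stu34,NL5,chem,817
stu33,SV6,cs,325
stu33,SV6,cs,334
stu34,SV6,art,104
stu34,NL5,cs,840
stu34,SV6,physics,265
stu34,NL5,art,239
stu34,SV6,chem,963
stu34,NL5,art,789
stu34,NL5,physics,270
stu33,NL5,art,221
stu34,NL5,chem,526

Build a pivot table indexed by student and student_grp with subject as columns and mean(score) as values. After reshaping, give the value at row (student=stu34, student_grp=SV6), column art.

531

Rows with student=stu34, student_grp=SV6 and subject=art: score values are 532, 679, 809, 104.
(532 + 679 + 809 + 104) / 4 = 531.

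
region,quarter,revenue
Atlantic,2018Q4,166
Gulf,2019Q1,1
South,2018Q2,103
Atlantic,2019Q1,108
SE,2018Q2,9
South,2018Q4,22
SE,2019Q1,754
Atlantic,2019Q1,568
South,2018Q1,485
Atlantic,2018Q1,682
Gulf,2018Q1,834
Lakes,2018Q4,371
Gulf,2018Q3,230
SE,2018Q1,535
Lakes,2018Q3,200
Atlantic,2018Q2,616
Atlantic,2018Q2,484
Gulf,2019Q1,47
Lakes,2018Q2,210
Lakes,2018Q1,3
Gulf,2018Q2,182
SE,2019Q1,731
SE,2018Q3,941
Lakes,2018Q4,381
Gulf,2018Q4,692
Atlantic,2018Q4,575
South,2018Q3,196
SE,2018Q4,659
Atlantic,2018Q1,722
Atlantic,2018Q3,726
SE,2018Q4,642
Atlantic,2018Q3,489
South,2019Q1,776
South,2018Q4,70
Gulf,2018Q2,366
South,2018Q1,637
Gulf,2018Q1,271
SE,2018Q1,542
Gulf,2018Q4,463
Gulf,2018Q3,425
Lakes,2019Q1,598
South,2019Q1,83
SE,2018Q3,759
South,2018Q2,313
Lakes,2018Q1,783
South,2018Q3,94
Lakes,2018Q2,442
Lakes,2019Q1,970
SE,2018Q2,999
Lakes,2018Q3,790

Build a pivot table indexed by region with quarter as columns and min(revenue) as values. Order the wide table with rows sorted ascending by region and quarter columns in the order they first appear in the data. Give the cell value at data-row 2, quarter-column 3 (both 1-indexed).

182

With rows sorted ascending by region, row 2 is region=Gulf. quarter columns in first-appearance order: 2018Q4, 2019Q1, 2018Q2, 2018Q1, 2018Q3; column 3 is 2018Q2.
Long rows with region=Gulf, quarter=2018Q2: min(182, 366) = 182.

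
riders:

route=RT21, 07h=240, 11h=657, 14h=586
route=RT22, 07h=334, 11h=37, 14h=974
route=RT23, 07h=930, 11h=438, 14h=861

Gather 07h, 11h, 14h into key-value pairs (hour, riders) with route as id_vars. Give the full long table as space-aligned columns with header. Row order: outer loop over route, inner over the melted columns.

Each (route, column) pair becomes one row: 3 × 3 = 9 rows.
For example, (RT21, 07h) → riders=240.

route  hour  riders
RT21   07h   240   
RT21   11h   657   
RT21   14h   586   
RT22   07h   334   
RT22   11h   37    
RT22   14h   974   
RT23   07h   930   
RT23   11h   438   
RT23   14h   861   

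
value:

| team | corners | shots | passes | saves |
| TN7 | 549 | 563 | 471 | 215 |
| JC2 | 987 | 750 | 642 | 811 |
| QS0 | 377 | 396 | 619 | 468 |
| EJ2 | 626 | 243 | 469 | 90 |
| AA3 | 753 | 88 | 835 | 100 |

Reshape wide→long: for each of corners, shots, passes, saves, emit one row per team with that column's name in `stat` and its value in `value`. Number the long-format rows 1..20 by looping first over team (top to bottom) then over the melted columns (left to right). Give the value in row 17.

20 rows total (5 × 4). Row 17: index ⌊(17-1)/4⌋ = 4 into team → AA3; (17-1) mod 4 = 0 into the melted columns → corners.
So row 17 is (AA3, corners, 753); value = 753.

753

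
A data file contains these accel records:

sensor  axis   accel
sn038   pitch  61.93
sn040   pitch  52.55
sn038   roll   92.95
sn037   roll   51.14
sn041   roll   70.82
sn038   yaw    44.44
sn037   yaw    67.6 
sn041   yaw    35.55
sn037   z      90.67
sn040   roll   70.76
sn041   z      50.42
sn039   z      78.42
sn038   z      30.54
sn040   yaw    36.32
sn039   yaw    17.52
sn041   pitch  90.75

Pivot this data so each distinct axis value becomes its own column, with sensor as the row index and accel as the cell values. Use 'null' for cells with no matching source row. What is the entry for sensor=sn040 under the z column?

null

No long-format row has sensor=sn040 and axis=z, so the cell is null.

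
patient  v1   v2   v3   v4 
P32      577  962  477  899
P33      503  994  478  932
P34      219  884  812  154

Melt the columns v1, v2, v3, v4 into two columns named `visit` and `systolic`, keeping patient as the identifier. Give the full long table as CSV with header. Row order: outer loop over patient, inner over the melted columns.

Each (patient, column) pair becomes one row: 3 × 4 = 12 rows.
For example, (P32, v1) → systolic=577.

patient,visit,systolic
P32,v1,577
P32,v2,962
P32,v3,477
P32,v4,899
P33,v1,503
P33,v2,994
P33,v3,478
P33,v4,932
P34,v1,219
P34,v2,884
P34,v3,812
P34,v4,154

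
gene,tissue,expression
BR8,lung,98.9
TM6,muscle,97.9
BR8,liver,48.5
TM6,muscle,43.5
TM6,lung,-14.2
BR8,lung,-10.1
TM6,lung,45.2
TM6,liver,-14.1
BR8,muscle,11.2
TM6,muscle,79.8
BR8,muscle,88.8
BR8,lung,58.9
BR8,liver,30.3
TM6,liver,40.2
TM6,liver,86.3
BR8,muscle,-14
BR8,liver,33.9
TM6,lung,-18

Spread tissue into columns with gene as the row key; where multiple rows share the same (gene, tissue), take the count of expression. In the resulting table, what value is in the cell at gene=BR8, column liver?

Rows with gene=BR8 and tissue=liver: expression values are 48.5, 30.3, 33.9.
3 rows match — count = 3.

3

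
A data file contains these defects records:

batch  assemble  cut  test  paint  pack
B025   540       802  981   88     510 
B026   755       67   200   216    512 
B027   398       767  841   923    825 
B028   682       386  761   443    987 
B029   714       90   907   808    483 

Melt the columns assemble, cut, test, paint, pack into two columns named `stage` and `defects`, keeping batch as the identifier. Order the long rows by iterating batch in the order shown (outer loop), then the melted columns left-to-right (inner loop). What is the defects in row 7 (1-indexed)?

67

25 rows total (5 × 5). Row 7: index ⌊(7-1)/5⌋ = 1 into batch → B026; (7-1) mod 5 = 1 into the melted columns → cut.
So row 7 is (B026, cut, 67); defects = 67.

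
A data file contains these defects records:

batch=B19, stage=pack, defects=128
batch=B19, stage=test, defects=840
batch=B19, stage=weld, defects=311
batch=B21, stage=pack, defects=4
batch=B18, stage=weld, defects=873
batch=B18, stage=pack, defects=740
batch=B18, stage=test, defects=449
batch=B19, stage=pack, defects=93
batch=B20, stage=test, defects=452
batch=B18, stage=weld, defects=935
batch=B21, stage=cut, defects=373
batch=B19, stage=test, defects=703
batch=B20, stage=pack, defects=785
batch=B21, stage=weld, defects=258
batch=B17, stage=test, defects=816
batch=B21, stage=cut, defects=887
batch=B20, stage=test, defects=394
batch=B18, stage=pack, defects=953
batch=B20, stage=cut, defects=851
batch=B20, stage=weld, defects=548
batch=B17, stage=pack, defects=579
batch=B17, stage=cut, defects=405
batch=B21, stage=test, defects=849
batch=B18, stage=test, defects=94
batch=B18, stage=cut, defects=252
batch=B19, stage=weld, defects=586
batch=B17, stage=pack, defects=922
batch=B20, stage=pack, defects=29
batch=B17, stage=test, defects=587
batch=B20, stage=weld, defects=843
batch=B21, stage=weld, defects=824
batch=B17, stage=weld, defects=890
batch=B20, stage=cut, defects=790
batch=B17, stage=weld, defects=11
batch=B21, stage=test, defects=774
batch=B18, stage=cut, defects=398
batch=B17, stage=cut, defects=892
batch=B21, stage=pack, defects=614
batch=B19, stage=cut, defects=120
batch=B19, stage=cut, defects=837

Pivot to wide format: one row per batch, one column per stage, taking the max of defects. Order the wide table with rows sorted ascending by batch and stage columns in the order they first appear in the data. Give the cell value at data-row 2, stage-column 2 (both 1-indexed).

449

With rows sorted ascending by batch, row 2 is batch=B18. stage columns in first-appearance order: pack, test, weld, cut; column 2 is test.
Long rows with batch=B18, stage=test: max(449, 94) = 449.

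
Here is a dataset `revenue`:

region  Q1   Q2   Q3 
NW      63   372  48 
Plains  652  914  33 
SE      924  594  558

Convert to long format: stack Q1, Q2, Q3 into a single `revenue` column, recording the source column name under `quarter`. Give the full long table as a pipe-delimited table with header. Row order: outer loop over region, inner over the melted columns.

| region | quarter | revenue |
| NW | Q1 | 63 |
| NW | Q2 | 372 |
| NW | Q3 | 48 |
| Plains | Q1 | 652 |
| Plains | Q2 | 914 |
| Plains | Q3 | 33 |
| SE | Q1 | 924 |
| SE | Q2 | 594 |
| SE | Q3 | 558 |

Each (region, column) pair becomes one row: 3 × 3 = 9 rows.
For example, (NW, Q1) → revenue=63.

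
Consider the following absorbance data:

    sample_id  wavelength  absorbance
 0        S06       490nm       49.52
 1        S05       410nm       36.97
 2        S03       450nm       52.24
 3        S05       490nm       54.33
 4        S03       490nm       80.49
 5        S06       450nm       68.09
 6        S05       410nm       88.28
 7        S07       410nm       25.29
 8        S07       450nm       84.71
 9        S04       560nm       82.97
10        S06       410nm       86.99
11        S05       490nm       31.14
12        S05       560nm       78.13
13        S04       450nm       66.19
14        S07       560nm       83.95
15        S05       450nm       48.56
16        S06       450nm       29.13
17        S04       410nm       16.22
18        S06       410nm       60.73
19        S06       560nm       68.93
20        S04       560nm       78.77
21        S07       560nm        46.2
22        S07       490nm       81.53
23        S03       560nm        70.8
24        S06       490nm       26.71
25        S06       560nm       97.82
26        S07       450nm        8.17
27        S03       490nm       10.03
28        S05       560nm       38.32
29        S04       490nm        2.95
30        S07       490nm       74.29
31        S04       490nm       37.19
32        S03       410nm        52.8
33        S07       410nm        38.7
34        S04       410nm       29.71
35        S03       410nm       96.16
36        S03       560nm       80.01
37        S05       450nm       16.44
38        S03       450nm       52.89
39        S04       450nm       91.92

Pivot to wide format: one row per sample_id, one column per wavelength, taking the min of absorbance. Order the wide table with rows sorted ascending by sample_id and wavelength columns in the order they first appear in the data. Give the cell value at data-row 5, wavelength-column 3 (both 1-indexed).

8.17

With rows sorted ascending by sample_id, row 5 is sample_id=S07. wavelength columns in first-appearance order: 490nm, 410nm, 450nm, 560nm; column 3 is 450nm.
Long rows with sample_id=S07, wavelength=450nm: min(84.71, 8.17) = 8.17.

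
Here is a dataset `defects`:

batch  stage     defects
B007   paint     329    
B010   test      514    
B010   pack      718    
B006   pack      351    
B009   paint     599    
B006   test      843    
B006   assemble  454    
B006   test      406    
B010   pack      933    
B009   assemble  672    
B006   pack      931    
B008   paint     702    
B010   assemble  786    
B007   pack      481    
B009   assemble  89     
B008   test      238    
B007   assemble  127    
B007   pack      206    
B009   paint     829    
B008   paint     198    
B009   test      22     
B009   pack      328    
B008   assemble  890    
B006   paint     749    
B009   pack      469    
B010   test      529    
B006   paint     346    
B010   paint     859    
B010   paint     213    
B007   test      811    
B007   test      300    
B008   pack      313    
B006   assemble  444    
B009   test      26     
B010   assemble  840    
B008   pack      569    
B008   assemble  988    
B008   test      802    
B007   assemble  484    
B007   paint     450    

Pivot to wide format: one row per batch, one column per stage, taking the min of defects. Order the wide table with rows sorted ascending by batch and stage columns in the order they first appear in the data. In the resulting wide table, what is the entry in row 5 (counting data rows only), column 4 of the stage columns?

With rows sorted ascending by batch, row 5 is batch=B010. stage columns in first-appearance order: paint, test, pack, assemble; column 4 is assemble.
Long rows with batch=B010, stage=assemble: min(786, 840) = 786.

786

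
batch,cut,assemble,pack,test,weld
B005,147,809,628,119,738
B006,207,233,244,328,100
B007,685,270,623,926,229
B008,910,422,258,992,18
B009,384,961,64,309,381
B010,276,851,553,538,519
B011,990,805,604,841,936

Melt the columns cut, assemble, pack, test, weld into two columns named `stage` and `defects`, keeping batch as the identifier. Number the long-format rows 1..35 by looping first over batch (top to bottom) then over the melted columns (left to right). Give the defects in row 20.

18

35 rows total (7 × 5). Row 20: index ⌊(20-1)/5⌋ = 3 into batch → B008; (20-1) mod 5 = 4 into the melted columns → weld.
So row 20 is (B008, weld, 18); defects = 18.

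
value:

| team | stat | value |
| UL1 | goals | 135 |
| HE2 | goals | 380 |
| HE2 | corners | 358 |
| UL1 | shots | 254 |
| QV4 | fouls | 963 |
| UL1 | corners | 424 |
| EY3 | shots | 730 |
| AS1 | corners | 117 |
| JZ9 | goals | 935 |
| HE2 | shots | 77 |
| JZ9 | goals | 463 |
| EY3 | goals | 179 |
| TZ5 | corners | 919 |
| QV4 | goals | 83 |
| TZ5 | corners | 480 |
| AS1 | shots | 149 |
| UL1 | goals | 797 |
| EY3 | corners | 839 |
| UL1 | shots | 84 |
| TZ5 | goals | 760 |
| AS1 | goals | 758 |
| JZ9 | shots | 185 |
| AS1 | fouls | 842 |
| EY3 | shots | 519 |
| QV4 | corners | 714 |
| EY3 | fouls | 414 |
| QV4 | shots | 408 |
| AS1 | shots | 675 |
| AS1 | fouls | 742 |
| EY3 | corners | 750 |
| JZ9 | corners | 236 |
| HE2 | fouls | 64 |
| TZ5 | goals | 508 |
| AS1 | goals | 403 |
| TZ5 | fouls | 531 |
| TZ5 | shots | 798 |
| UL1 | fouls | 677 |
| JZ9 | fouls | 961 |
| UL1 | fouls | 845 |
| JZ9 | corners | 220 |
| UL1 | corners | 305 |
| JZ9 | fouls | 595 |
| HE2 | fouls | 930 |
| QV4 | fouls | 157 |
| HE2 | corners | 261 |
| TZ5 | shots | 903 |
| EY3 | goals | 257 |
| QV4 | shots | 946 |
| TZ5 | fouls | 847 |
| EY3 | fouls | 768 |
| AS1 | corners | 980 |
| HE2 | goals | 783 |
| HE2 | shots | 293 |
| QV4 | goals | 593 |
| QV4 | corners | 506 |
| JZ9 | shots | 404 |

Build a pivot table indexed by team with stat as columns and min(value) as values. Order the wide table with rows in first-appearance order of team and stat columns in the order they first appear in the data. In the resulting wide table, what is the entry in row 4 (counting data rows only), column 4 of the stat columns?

414

With rows in first-appearance order of team, row 4 is team=EY3. stat columns in first-appearance order: goals, corners, shots, fouls; column 4 is fouls.
Long rows with team=EY3, stat=fouls: min(414, 768) = 414.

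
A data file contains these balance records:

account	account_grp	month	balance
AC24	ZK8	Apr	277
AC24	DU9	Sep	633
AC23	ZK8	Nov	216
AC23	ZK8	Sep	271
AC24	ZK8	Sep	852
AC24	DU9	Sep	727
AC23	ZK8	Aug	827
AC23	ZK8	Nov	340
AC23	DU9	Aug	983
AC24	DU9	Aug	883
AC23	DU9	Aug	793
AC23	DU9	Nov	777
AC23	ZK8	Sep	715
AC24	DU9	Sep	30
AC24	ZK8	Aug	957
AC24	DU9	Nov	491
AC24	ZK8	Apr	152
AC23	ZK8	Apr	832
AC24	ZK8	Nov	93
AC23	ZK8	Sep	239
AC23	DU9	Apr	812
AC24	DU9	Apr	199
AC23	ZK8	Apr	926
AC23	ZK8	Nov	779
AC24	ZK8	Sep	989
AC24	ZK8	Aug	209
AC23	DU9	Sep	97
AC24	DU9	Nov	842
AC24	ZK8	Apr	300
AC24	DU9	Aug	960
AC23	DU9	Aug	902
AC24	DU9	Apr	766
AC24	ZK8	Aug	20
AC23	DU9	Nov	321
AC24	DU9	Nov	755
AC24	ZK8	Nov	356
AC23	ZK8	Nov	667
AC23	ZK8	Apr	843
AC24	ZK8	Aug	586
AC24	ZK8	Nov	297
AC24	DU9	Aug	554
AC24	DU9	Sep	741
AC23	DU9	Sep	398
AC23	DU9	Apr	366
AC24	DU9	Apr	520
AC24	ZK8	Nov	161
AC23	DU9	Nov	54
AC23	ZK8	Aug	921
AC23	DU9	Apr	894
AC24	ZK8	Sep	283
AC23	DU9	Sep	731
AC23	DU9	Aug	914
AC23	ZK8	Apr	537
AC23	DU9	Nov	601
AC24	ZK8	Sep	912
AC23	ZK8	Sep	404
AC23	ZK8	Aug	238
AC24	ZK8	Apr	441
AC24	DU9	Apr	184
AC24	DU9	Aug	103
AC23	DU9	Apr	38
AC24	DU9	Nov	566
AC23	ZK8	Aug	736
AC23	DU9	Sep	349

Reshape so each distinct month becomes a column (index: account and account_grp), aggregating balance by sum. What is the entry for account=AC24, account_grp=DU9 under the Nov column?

Rows with account=AC24, account_grp=DU9 and month=Nov: balance values are 491, 842, 755, 566.
491 + 842 + 755 + 566 = 2654.

2654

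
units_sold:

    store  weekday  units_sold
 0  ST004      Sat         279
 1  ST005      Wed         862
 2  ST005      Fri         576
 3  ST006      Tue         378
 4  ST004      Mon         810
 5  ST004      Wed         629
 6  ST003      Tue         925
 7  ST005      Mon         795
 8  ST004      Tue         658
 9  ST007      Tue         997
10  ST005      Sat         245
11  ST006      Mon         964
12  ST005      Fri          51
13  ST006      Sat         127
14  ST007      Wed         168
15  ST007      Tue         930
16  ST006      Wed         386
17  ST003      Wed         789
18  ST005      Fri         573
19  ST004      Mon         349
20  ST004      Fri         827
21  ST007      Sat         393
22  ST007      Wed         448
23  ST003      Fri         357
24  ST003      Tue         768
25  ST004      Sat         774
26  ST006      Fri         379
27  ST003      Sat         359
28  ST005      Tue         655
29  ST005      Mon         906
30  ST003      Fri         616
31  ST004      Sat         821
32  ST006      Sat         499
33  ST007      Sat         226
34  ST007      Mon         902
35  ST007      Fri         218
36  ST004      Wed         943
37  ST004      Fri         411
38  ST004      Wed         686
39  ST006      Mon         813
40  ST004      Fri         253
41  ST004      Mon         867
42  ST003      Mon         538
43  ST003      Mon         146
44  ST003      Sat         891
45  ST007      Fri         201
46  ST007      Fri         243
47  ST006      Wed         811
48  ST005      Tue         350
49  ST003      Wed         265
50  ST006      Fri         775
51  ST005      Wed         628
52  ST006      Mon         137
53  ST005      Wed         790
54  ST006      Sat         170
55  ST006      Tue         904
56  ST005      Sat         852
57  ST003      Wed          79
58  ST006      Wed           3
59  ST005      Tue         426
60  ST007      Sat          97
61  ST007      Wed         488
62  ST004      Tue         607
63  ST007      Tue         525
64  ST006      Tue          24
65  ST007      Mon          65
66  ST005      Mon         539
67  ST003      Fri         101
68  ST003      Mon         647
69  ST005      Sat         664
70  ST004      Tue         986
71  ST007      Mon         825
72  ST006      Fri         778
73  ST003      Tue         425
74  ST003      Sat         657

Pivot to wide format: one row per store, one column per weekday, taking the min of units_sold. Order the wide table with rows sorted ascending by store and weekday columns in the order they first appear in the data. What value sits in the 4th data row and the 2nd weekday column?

With rows sorted ascending by store, row 4 is store=ST006. weekday columns in first-appearance order: Sat, Wed, Fri, Tue, Mon; column 2 is Wed.
Long rows with store=ST006, weekday=Wed: min(386, 811, 3) = 3.

3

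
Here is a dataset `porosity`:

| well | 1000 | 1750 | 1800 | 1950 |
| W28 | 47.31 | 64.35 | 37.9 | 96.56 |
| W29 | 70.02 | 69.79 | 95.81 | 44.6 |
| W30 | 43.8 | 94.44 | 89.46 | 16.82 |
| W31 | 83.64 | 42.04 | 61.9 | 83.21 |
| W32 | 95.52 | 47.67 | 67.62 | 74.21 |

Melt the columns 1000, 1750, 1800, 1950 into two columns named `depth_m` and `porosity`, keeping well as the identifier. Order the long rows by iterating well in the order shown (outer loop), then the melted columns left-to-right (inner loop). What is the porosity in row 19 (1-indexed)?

67.62

20 rows total (5 × 4). Row 19: index ⌊(19-1)/4⌋ = 4 into well → W32; (19-1) mod 4 = 2 into the melted columns → 1800.
So row 19 is (W32, 1800, 67.62); porosity = 67.62.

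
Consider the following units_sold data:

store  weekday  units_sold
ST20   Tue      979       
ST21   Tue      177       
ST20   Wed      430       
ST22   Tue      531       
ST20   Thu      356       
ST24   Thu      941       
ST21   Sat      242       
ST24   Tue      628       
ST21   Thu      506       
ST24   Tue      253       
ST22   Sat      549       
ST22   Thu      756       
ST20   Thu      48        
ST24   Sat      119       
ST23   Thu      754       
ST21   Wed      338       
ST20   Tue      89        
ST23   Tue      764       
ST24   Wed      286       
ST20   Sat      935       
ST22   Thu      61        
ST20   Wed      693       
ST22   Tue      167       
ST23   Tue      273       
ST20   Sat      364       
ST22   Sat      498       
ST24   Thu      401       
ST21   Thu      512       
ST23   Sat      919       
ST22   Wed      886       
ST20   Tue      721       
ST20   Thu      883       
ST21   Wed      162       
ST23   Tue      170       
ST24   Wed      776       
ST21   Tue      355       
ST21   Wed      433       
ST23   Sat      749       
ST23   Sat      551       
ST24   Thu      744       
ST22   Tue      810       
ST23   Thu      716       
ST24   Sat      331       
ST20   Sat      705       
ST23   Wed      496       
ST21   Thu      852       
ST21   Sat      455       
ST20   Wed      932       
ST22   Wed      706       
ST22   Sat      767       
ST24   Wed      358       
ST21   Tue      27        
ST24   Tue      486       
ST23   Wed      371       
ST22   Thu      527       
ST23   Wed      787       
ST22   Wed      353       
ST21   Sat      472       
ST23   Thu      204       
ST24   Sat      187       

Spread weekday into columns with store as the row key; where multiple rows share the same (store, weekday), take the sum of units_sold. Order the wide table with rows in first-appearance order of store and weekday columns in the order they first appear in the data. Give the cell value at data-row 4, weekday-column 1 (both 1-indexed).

With rows in first-appearance order of store, row 4 is store=ST24. weekday columns in first-appearance order: Tue, Wed, Thu, Sat; column 1 is Tue.
Long rows with store=ST24, weekday=Tue: 628 + 253 + 486 = 1367.

1367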